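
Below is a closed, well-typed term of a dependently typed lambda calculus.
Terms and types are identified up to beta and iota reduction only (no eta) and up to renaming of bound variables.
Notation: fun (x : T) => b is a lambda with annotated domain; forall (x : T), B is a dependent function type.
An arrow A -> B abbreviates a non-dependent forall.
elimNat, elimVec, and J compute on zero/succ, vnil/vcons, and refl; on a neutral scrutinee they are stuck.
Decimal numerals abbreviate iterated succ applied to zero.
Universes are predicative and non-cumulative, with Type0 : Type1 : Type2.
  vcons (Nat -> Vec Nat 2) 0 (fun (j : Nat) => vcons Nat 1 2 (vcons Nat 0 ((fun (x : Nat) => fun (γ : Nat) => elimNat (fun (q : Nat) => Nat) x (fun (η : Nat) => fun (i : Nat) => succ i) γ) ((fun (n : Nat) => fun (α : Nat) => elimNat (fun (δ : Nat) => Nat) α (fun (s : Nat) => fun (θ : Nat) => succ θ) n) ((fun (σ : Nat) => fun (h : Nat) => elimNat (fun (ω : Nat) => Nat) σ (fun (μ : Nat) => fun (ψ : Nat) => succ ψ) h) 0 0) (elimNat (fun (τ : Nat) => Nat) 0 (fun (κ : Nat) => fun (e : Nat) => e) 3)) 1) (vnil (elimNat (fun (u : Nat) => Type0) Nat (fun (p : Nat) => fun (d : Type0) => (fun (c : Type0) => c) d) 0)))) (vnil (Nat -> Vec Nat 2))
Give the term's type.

type:
  Vec (Nat -> Vec Nat 2) 1


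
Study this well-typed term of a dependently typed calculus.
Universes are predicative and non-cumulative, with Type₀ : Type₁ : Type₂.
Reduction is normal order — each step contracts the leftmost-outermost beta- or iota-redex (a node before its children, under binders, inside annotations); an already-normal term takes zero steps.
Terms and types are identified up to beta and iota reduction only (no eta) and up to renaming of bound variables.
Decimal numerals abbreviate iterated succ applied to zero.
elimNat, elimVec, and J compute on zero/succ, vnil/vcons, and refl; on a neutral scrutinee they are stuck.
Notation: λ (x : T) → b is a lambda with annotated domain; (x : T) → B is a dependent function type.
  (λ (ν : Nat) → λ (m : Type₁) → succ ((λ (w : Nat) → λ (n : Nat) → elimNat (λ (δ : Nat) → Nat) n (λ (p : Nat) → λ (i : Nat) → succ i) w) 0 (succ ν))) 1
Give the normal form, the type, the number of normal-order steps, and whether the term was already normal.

reduced normal form:
  λ (ν : Type₁) → 3
inferred type:
  (ν : Type₁) → Nat
steps to reach normal form (normal order): 4
started in normal form: no
first redex: a beta-redex


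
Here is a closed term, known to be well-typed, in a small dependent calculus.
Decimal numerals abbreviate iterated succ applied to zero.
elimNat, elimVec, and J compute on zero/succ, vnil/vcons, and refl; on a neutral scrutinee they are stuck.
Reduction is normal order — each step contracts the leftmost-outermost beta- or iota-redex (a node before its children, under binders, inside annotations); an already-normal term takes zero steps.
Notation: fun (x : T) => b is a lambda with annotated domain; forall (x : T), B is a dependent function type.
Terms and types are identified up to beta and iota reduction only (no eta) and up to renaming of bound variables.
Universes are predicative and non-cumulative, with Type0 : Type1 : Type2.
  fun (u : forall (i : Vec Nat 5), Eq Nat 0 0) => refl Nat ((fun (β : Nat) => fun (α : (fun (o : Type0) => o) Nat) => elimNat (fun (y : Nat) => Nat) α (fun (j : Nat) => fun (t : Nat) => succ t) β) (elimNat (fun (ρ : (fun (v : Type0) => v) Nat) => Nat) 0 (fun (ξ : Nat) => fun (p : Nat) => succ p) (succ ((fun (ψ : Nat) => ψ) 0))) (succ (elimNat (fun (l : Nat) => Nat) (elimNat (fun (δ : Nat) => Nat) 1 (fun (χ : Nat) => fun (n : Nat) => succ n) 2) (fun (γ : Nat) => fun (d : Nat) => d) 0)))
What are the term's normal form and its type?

resulting normal form:
  fun (u : forall (i : Vec Nat 5), Eq Nat 0 0) => refl Nat 5
the term's type:
  forall (u : forall (i : Vec Nat 5), Eq Nat 0 0), Eq Nat 5 5


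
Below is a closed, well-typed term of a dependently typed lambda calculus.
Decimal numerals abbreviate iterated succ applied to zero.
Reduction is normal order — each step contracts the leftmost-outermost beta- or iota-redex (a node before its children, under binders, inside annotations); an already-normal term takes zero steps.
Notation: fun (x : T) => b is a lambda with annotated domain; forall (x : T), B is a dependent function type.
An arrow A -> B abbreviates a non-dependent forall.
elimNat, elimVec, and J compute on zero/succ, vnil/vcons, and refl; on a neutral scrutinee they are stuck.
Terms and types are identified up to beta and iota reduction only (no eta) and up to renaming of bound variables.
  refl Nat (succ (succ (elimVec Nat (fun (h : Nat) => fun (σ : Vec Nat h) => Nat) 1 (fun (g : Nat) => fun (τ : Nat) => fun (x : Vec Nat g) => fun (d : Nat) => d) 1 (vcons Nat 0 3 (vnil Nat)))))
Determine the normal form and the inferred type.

resulting normal form:
  refl Nat 3
type:
  Eq Nat 3 3
observation: the first redex contracted is an elimVec iota-redex; the normal form is reached in 6 normal-order steps.


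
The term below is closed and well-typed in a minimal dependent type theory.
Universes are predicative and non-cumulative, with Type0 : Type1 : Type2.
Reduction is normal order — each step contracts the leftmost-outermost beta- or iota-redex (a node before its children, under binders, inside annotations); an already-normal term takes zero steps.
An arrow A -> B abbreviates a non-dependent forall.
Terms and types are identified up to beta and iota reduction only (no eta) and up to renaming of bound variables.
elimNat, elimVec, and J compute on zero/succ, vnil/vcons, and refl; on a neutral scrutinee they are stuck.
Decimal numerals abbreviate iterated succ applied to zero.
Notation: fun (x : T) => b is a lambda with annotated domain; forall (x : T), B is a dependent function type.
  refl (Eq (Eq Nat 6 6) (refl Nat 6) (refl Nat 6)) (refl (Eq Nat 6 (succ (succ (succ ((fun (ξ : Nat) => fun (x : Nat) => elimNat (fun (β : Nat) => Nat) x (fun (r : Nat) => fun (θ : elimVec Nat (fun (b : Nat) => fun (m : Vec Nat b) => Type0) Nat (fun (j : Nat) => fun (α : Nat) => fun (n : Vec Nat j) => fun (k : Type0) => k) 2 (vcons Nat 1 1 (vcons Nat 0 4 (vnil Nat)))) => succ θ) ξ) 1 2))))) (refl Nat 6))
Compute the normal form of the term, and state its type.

reduced normal form:
  refl (Eq (Eq Nat 6 6) (refl Nat 6) (refl Nat 6)) (refl (Eq Nat 6 6) (refl Nat 6))
type:
  Eq (Eq (Eq Nat 6 6) (refl Nat 6) (refl Nat 6)) (refl (Eq Nat 6 6) (refl Nat 6)) (refl (Eq Nat 6 6) (refl Nat 6))
observation: normalization takes exactly 6 steps under the normal-order strategy.


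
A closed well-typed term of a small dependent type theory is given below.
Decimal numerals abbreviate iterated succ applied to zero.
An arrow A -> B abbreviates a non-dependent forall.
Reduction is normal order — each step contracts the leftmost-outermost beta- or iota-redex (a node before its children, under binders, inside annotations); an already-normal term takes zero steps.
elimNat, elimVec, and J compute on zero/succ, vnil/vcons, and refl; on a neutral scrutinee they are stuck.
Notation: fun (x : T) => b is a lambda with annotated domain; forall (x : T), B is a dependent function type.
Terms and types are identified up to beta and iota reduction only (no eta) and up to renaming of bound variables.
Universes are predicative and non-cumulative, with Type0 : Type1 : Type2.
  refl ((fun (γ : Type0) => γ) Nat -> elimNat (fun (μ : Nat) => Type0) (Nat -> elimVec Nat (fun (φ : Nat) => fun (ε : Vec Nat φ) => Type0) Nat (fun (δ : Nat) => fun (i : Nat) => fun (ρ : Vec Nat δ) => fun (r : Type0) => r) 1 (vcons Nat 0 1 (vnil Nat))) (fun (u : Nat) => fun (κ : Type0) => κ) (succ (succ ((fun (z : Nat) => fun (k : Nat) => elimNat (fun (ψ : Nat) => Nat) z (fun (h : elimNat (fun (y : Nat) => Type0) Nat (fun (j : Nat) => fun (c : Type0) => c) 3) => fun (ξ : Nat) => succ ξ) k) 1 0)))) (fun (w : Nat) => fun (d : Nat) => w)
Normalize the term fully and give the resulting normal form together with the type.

reduced normal form:
  refl (Nat -> Nat -> Nat) (fun (γ : Nat) => fun (μ : Nat) => γ)
inferred type:
  Eq (Nat -> Nat -> Nat) (fun (γ : Nat) => fun (μ : Nat) => γ) (fun (φ : Nat) => fun (ε : Nat) => φ)
observation: the first redex contracted is a beta-redex; the normal form is reached in 20 normal-order steps.


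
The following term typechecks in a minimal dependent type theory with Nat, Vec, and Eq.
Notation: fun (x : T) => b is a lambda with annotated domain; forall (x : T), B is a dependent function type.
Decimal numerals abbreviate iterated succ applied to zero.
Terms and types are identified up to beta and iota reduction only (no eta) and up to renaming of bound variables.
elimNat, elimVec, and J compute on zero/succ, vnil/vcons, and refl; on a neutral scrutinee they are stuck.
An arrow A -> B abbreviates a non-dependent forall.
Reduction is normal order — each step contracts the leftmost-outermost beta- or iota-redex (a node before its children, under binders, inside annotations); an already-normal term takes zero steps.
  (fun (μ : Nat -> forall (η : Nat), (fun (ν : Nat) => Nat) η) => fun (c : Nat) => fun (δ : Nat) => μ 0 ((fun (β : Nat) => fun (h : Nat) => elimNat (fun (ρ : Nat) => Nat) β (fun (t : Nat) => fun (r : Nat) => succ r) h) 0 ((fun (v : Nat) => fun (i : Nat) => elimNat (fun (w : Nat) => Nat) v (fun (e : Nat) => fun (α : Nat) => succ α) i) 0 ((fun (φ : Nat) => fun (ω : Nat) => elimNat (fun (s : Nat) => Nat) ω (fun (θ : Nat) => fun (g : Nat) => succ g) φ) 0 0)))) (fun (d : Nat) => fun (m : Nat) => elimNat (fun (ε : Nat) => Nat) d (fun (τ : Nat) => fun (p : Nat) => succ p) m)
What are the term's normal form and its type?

resulting normal form:
  fun (μ : Nat) => fun (η : Nat) => 0
inferred type:
  Nat -> Nat -> Nat


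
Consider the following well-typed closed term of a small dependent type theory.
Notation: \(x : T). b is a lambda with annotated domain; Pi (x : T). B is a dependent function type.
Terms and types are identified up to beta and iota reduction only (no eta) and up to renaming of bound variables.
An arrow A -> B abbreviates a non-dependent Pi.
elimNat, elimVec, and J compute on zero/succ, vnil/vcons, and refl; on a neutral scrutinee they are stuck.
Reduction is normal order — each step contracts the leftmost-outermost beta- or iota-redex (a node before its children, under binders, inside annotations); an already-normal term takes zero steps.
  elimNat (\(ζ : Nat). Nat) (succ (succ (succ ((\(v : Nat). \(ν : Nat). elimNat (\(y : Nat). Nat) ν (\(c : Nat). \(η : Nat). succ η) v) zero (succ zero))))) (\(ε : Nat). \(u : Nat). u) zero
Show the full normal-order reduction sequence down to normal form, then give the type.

reduction (normal order):
  elimNat (\(ζ : Nat). Nat) (succ (succ (succ ((\(v : Nat). \(ν : Nat). elimNat (\(y : Nat). Nat) ν (\(c : Nat). \(η : Nat). succ η) v) zero (succ zero))))) (\(ε : Nat). \(u : Nat). u) zero
  ~> succ (succ (succ ((\(ζ : Nat). \(v : Nat). elimNat (\(ν : Nat). Nat) v (\(y : Nat). \(c : Nat). succ c) ζ) zero (succ zero))))
  ~> succ (succ (succ ((\(ζ : Nat). elimNat (\(v : Nat). Nat) ζ (\(ν : Nat). \(y : Nat). succ y) zero) (succ zero))))
  ~> succ (succ (succ (elimNat (\(ζ : Nat). Nat) (succ zero) (\(v : Nat). \(ν : Nat). succ ν) zero)))
  ~> succ (succ (succ (succ zero)))
type:
  Nat


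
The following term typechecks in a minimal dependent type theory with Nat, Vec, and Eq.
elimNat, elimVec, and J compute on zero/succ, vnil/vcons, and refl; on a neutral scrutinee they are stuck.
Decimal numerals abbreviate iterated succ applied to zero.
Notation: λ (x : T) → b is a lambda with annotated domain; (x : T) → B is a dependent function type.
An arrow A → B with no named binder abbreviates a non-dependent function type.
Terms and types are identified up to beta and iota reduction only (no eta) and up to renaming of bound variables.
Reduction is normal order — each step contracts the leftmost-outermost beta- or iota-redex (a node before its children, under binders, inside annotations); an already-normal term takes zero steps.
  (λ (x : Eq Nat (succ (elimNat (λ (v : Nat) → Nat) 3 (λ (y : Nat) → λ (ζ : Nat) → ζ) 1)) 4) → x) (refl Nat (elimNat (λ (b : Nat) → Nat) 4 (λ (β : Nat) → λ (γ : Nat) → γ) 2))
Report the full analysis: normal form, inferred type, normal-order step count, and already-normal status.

normal form:
  refl Nat 4
inferred type:
  Eq Nat 4 4
normal-order step count: 8
already normal: no
first contracted redex: a beta-redex


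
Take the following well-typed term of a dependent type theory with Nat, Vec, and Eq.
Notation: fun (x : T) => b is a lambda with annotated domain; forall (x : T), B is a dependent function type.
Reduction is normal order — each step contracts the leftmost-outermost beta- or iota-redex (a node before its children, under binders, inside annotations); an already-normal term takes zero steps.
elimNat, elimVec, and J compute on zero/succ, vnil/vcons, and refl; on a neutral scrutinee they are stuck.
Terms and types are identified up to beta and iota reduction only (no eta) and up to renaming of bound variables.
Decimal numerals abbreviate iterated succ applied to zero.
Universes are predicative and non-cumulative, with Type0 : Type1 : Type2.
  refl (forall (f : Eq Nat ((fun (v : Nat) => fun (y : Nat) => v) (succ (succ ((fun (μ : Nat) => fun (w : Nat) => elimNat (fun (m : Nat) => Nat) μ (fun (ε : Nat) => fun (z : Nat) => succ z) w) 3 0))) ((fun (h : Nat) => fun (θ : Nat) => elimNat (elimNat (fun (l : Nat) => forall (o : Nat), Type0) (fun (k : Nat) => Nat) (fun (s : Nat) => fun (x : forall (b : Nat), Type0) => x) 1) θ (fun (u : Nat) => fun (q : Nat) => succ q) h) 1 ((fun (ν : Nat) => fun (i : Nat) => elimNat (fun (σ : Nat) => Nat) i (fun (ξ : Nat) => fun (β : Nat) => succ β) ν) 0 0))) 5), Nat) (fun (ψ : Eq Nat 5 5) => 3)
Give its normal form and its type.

reduced normal form:
  refl (forall (f : Eq Nat 5 5), Nat) (fun (v : Eq Nat 5 5) => 3)
the term's type:
  Eq (forall (f : Eq Nat 5 5), Nat) (fun (v : Eq Nat 5 5) => 3) (fun (y : Eq Nat 5 5) => 3)


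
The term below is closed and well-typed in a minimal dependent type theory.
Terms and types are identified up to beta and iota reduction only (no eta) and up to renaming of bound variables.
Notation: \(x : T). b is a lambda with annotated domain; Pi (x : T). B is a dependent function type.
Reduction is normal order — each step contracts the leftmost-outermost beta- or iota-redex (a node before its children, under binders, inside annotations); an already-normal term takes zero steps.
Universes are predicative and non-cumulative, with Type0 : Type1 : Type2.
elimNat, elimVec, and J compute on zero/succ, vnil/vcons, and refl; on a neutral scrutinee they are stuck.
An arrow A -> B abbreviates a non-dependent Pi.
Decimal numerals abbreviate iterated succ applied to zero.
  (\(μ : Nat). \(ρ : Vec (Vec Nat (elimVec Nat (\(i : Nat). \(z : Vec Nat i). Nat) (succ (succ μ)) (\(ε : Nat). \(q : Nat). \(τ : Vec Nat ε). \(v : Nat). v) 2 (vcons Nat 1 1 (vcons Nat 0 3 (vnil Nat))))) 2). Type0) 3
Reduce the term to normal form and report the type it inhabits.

resulting normal form:
  \(μ : Vec (Vec Nat 5) 2). Type0
type:
  Vec (Vec Nat 5) 2 -> Type1


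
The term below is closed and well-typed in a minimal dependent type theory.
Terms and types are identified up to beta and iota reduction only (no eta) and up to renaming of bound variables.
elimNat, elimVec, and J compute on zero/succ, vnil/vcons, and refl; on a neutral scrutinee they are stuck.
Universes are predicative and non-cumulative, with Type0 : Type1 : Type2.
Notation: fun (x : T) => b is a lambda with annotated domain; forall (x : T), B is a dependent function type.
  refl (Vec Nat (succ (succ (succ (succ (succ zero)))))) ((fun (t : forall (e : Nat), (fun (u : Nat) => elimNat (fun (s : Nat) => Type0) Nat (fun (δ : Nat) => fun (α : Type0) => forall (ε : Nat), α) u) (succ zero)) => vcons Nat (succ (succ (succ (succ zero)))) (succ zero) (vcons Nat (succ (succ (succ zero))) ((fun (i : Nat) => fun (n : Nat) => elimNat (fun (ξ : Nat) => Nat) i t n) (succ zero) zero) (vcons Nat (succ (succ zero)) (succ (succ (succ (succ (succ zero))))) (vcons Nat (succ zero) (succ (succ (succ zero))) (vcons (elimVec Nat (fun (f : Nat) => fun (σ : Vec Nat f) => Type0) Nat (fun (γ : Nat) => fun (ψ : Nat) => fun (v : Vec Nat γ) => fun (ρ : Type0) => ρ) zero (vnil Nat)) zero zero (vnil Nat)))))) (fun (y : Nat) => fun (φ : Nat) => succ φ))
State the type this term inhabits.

the term's type:
  Eq (Vec Nat (succ (succ (succ (succ (succ zero)))))) (vcons Nat (succ (succ (succ (succ zero)))) (succ zero) (vcons Nat (succ (succ (succ zero))) (succ zero) (vcons Nat (succ (succ zero)) (succ (succ (succ (succ (succ zero))))) (vcons Nat (succ zero) (succ (succ (succ zero))) (vcons Nat zero zero (vnil Nat)))))) (vcons Nat (succ (succ (succ (succ zero)))) (succ zero) (vcons Nat (succ (succ (succ zero))) (succ zero) (vcons Nat (succ (succ zero)) (succ (succ (succ (succ (succ zero))))) (vcons Nat (succ zero) (succ (succ (succ zero))) (vcons Nat zero zero (vnil Nat))))))


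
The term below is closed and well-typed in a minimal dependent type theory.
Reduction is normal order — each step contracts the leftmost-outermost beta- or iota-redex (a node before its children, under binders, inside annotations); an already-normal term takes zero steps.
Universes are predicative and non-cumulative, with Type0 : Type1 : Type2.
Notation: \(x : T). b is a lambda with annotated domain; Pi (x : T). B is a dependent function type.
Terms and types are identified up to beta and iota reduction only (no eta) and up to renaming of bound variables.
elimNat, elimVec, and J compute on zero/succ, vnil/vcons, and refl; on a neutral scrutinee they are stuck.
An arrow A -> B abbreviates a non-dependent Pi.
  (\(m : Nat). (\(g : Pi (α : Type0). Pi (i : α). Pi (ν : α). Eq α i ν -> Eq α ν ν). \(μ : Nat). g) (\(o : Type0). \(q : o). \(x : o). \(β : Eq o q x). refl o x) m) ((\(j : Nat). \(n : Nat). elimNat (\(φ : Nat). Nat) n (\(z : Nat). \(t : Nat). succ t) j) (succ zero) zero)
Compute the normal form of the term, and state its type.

normal form:
  \(m : Type0). \(g : m). \(α : m). \(i : Eq m g α). refl m α
the term's type:
  Pi (m : Type0). Pi (g : m). Pi (α : m). Eq m g α -> Eq m α α


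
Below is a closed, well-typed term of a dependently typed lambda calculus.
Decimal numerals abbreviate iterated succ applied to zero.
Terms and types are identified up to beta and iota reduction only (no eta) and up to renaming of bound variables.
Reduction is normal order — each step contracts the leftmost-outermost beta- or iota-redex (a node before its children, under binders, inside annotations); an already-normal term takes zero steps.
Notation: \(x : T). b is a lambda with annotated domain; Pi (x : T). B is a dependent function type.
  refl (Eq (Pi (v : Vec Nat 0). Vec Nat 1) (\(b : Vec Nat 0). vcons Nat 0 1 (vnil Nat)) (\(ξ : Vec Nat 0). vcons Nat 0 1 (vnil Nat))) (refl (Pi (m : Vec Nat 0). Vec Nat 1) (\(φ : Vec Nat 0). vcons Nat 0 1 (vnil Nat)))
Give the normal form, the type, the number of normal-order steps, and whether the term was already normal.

reduced normal form:
  refl (Eq (Pi (v : Vec Nat 0). Vec Nat 1) (\(b : Vec Nat 0). vcons Nat 0 1 (vnil Nat)) (\(ξ : Vec Nat 0). vcons Nat 0 1 (vnil Nat))) (refl (Pi (m : Vec Nat 0). Vec Nat 1) (\(φ : Vec Nat 0). vcons Nat 0 1 (vnil Nat)))
the term's type:
  Eq (Eq (Pi (v : Vec Nat 0). Vec Nat 1) (\(b : Vec Nat 0). vcons Nat 0 1 (vnil Nat)) (\(ξ : Vec Nat 0). vcons Nat 0 1 (vnil Nat))) (refl (Pi (m : Vec Nat 0). Vec Nat 1) (\(φ : Vec Nat 0). vcons Nat 0 1 (vnil Nat))) (refl (Pi (e : Vec Nat 0). Vec Nat 1) (\(p : Vec Nat 0). vcons Nat 0 1 (vnil Nat)))
normal-order step count: 0
already normal: yes


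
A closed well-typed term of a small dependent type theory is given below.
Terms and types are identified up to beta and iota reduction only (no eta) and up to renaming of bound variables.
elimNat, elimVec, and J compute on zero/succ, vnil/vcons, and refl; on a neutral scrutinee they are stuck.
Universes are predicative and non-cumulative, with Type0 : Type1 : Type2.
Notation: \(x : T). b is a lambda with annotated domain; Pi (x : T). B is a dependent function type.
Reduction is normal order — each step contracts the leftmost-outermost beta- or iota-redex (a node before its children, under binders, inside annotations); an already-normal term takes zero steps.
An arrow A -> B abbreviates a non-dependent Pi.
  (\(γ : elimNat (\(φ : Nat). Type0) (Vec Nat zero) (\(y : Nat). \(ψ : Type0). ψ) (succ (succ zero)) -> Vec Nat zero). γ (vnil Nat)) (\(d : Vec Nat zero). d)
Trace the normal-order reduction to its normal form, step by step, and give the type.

normal-order reduction:
  (\(γ : elimNat (\(φ : Nat). Type0) (Vec Nat zero) (\(y : Nat). \(ψ : Type0). ψ) (succ (succ zero)) -> Vec Nat zero). γ (vnil Nat)) (\(d : Vec Nat zero). d)
  ~> (\(γ : Vec Nat zero). γ) (vnil Nat)
  ~> vnil Nat
type:
  Vec Nat zero


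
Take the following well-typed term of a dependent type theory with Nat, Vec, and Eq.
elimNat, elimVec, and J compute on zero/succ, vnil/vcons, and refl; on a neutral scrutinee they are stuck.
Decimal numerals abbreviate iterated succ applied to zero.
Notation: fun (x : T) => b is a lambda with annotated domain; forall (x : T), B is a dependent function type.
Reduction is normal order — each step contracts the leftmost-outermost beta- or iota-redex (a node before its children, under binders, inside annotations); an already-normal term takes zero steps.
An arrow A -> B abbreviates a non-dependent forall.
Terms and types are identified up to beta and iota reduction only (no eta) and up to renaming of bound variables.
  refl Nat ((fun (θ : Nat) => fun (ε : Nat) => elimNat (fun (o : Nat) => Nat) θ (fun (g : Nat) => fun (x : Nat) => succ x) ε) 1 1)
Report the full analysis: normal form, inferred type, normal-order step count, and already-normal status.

reduced normal form:
  refl Nat 2
inferred type:
  Eq Nat 2 2
reduction steps (normal order): 6
already normal: no
first contracted redex: a beta-redex


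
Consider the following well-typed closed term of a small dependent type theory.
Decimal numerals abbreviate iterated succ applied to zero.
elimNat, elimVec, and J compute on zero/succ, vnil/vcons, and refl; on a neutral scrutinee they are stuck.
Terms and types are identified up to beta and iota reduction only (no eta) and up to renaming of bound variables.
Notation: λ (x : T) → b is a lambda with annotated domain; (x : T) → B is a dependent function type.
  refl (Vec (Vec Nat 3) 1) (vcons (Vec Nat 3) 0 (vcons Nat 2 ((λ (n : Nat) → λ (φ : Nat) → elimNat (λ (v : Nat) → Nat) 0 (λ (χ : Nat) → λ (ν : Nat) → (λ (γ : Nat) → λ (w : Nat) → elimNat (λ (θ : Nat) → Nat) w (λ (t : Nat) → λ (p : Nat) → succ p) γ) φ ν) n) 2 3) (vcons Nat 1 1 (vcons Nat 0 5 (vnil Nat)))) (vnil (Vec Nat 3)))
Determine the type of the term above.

the term's type:
  Eq (Vec (Vec Nat 3) 1) (vcons (Vec Nat 3) 0 (vcons Nat 2 6 (vcons Nat 1 1 (vcons Nat 0 5 (vnil Nat)))) (vnil (Vec Nat 3))) (vcons (Vec Nat 3) 0 (vcons Nat 2 6 (vcons Nat 1 1 (vcons Nat 0 5 (vnil Nat)))) (vnil (Vec Nat 3)))


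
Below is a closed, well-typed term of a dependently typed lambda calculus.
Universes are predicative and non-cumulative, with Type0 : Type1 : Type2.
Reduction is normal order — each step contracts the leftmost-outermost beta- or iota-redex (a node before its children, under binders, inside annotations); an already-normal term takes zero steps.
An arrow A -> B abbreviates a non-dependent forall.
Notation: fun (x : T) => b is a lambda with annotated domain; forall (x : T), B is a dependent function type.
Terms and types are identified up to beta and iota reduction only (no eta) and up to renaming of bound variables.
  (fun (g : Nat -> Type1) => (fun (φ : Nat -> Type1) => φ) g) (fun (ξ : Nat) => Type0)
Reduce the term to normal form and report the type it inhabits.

normal form:
  fun (g : Nat) => Type0
type:
  Nat -> Type1


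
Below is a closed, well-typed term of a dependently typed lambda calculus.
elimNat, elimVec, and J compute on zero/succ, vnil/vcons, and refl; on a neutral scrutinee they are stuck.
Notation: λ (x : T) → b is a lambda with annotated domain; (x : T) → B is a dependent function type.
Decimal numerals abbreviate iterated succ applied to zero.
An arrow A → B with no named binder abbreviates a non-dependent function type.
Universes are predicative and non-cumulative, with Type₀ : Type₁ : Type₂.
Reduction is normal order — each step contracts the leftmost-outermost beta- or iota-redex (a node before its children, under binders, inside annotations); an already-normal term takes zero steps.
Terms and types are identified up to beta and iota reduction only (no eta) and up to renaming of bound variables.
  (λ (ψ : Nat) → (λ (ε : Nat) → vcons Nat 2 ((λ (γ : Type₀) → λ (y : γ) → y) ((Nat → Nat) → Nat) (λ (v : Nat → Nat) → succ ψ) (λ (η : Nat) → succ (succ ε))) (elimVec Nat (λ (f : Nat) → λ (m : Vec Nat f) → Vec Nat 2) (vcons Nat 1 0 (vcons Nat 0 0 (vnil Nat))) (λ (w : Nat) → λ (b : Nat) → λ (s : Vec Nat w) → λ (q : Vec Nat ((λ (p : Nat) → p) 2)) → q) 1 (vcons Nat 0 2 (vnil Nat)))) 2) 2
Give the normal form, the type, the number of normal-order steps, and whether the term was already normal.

reduced normal form:
  vcons Nat 2 3 (vcons Nat 1 0 (vcons Nat 0 0 (vnil Nat)))
inferred type:
  Vec Nat 3
steps to reach normal form (normal order): 11
term was already normal: no
first redex: a beta-redex


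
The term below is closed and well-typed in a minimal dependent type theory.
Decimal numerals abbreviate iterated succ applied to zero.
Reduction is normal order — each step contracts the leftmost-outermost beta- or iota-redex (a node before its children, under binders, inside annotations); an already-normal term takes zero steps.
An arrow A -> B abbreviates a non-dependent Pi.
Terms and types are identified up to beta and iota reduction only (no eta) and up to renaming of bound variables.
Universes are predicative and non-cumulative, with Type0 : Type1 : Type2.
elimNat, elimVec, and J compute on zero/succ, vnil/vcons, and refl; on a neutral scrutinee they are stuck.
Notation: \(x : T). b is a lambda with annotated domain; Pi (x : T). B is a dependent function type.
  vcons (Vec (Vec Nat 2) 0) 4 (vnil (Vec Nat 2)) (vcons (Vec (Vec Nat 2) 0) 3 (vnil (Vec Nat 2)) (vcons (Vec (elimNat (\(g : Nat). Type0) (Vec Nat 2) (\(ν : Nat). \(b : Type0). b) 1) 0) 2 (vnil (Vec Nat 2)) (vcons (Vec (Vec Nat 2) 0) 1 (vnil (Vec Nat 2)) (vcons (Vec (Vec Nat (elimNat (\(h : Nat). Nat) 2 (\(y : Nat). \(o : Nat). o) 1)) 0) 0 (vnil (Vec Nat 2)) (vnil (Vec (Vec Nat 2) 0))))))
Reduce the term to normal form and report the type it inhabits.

resulting normal form:
  vcons (Vec (Vec Nat 2) 0) 4 (vnil (Vec Nat 2)) (vcons (Vec (Vec Nat 2) 0) 3 (vnil (Vec Nat 2)) (vcons (Vec (Vec Nat 2) 0) 2 (vnil (Vec Nat 2)) (vcons (Vec (Vec Nat 2) 0) 1 (vnil (Vec Nat 2)) (vcons (Vec (Vec Nat 2) 0) 0 (vnil (Vec Nat 2)) (vnil (Vec (Vec Nat 2) 0))))))
type:
  Vec (Vec (Vec Nat 2) 0) 5
observation: the leftmost-outermost redex is an elimNat iota-redex, and normalization takes 8 steps.


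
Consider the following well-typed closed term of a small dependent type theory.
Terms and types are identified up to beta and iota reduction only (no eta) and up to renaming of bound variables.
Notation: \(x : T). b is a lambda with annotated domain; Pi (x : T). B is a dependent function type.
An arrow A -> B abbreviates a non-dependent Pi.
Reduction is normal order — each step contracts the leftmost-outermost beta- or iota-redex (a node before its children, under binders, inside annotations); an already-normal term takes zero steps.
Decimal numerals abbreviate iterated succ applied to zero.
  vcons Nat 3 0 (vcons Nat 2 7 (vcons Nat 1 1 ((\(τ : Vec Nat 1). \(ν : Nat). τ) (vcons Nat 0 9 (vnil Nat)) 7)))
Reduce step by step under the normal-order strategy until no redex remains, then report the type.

normal-order reduction sequence:
  vcons Nat 3 0 (vcons Nat 2 7 (vcons Nat 1 1 ((\(τ : Vec Nat 1). \(ν : Nat). τ) (vcons Nat 0 9 (vnil Nat)) 7)))
  ~> vcons Nat 3 0 (vcons Nat 2 7 (vcons Nat 1 1 ((\(τ : Nat). vcons Nat 0 9 (vnil Nat)) 7)))
  ~> vcons Nat 3 0 (vcons Nat 2 7 (vcons Nat 1 1 (vcons Nat 0 9 (vnil Nat))))
type:
  Vec Nat 4


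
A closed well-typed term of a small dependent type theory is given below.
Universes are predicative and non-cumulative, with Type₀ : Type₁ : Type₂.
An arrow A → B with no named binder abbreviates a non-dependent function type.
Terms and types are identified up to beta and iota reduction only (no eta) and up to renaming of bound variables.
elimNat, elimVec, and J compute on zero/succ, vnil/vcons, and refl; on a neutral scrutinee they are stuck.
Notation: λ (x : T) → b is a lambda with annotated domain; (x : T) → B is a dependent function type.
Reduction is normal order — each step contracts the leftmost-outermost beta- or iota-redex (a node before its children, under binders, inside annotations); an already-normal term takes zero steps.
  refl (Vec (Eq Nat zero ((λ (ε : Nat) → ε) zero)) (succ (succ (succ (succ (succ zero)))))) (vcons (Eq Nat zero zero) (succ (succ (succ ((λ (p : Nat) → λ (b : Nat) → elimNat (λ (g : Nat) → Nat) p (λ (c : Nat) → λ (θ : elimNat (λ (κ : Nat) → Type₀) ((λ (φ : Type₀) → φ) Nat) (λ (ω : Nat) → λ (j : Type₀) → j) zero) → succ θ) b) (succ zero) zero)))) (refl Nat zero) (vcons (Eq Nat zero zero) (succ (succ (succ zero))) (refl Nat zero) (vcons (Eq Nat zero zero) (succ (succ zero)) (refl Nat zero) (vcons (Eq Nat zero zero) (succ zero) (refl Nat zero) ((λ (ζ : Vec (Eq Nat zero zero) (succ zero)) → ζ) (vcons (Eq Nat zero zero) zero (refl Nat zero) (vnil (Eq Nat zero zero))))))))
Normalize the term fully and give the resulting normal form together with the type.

reduced normal form:
  refl (Vec (Eq Nat zero zero) (succ (succ (succ (succ (succ zero)))))) (vcons (Eq Nat zero zero) (succ (succ (succ (succ zero)))) (refl Nat zero) (vcons (Eq Nat zero zero) (succ (succ (succ zero))) (refl Nat zero) (vcons (Eq Nat zero zero) (succ (succ zero)) (refl Nat zero) (vcons (Eq Nat zero zero) (succ zero) (refl Nat zero) (vcons (Eq Nat zero zero) zero (refl Nat zero) (vnil (Eq Nat zero zero)))))))
inferred type:
  Eq (Vec (Eq Nat zero zero) (succ (succ (succ (succ (succ zero)))))) (vcons (Eq Nat zero zero) (succ (succ (succ (succ zero)))) (refl Nat zero) (vcons (Eq Nat zero zero) (succ (succ (succ zero))) (refl Nat zero) (vcons (Eq Nat zero zero) (succ (succ zero)) (refl Nat zero) (vcons (Eq Nat zero zero) (succ zero) (refl Nat zero) (vcons (Eq Nat zero zero) zero (refl Nat zero) (vnil (Eq Nat zero zero))))))) (vcons (Eq Nat zero zero) (succ (succ (succ (succ zero)))) (refl Nat zero) (vcons (Eq Nat zero zero) (succ (succ (succ zero))) (refl Nat zero) (vcons (Eq Nat zero zero) (succ (succ zero)) (refl Nat zero) (vcons (Eq Nat zero zero) (succ zero) (refl Nat zero) (vcons (Eq Nat zero zero) zero (refl Nat zero) (vnil (Eq Nat zero zero)))))))
observation: the term reaches its normal form after 5 normal-order steps.


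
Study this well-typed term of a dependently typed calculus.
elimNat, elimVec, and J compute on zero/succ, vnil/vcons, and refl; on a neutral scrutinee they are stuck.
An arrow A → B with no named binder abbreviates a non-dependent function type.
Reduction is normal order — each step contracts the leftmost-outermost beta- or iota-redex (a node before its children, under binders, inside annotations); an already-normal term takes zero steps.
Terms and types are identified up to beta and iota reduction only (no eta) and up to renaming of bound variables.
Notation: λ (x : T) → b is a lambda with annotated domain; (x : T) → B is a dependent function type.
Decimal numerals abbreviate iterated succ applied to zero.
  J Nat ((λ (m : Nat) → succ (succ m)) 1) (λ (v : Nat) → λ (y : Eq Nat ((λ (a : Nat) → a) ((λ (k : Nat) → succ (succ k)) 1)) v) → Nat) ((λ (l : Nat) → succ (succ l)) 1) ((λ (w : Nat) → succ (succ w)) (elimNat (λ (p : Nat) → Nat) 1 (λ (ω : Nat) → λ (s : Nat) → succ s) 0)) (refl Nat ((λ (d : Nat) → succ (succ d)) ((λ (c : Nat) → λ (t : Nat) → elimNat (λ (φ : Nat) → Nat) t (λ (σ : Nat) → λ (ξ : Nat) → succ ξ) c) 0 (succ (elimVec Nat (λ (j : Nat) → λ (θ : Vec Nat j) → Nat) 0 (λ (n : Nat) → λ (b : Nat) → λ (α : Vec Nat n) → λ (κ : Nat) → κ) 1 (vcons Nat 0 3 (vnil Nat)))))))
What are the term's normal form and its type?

normal form:
  3
the term's type:
  Nat
observation: the leftmost-outermost redex is a J iota-redex, and normalization takes 2 steps.


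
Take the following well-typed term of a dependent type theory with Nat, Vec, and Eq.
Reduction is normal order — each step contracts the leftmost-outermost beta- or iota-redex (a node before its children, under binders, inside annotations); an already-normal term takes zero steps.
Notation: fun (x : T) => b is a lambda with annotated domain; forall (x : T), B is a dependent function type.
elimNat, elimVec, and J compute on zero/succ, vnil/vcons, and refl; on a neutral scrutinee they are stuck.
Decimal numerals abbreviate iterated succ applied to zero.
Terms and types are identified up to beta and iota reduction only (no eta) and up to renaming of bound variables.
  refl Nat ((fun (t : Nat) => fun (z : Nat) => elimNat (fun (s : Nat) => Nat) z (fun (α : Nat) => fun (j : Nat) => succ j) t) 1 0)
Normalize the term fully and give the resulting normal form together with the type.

normal form:
  refl Nat 1
the term's type:
  Eq Nat 1 1
observation: the leftmost-outermost redex is a beta-redex, and normalization takes 6 steps.


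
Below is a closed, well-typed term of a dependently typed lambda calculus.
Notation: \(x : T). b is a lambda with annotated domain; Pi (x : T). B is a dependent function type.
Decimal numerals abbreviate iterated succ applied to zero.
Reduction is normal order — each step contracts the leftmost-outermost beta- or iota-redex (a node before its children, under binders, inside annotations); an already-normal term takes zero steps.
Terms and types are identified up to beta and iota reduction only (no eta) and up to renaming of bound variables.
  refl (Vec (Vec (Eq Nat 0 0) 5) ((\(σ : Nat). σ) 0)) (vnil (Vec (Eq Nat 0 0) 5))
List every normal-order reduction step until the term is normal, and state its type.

normal-order reduction sequence:
  refl (Vec (Vec (Eq Nat 0 0) 5) ((\(σ : Nat). σ) 0)) (vnil (Vec (Eq Nat 0 0) 5))
  ~> refl (Vec (Vec (Eq Nat 0 0) 5) 0) (vnil (Vec (Eq Nat 0 0) 5))
the term's type:
  Eq (Vec (Vec (Eq Nat 0 0) 5) 0) (vnil (Vec (Eq Nat 0 0) 5)) (vnil (Vec (Eq Nat 0 0) 5))


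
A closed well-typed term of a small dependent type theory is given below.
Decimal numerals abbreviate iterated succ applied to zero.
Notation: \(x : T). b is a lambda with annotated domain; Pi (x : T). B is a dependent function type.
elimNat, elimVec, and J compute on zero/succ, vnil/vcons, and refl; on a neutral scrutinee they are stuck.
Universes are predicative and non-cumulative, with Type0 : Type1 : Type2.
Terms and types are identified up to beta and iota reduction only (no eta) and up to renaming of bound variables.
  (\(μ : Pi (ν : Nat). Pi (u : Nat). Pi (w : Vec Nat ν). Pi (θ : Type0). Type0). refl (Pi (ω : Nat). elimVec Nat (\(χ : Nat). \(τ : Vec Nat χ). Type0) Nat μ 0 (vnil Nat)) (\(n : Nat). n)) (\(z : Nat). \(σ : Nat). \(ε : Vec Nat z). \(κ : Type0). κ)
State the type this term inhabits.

inferred type:
  Eq (Pi (μ : Nat). Nat) (\(ν : Nat). ν) (\(u : Nat). u)


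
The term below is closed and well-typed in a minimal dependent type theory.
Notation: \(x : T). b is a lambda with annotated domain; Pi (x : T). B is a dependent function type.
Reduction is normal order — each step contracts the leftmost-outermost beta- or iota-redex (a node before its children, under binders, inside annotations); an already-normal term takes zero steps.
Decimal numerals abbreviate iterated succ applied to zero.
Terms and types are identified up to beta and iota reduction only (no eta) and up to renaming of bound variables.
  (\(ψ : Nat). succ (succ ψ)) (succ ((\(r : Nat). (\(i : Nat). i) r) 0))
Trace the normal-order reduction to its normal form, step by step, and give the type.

normal-order reduction:
  (\(ψ : Nat). succ (succ ψ)) (succ ((\(r : Nat). (\(i : Nat). i) r) 0))
  ~> succ (succ (succ ((\(ψ : Nat). (\(r : Nat). r) ψ) 0)))
  ~> succ (succ (succ ((\(ψ : Nat). ψ) 0)))
  ~> 3
the term's type:
  Nat


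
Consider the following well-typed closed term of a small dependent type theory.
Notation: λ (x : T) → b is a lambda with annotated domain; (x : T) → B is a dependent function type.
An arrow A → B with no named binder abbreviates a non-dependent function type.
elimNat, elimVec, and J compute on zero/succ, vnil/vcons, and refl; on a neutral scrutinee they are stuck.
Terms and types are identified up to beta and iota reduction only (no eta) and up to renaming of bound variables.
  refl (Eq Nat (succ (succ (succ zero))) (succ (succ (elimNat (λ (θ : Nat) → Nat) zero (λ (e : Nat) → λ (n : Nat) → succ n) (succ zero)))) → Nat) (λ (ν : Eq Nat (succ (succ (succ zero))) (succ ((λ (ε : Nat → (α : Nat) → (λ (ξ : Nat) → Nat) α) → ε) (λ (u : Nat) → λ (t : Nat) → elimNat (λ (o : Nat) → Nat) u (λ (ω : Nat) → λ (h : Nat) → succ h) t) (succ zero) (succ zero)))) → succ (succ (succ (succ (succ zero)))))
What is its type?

inferred type:
  Eq (Eq Nat (succ (succ (succ zero))) (succ (succ (succ zero))) → Nat) (λ (θ : Eq Nat (succ (succ (succ zero))) (succ (succ (succ zero)))) → succ (succ (succ (succ (succ zero))))) (λ (e : Eq Nat (succ (succ (succ zero))) (succ (succ (succ zero)))) → succ (succ (succ (succ (succ zero)))))


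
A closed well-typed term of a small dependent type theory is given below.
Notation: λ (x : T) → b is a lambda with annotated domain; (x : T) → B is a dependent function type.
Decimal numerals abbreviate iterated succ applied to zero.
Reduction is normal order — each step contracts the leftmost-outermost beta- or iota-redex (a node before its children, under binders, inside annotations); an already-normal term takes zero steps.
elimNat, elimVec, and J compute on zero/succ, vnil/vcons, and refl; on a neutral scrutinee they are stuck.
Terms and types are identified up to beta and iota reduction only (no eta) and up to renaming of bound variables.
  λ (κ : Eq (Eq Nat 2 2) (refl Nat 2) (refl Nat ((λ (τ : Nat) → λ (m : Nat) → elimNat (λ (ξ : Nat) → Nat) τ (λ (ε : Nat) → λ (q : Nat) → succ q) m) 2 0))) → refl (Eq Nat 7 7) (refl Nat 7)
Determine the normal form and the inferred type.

reduced normal form:
  λ (κ : Eq (Eq Nat 2 2) (refl Nat 2) (refl Nat 2)) → refl (Eq Nat 7 7) (refl Nat 7)
inferred type:
  (κ : Eq (Eq Nat 2 2) (refl Nat 2) (refl Nat 2)) → Eq (Eq Nat 7 7) (refl Nat 7) (refl Nat 7)
observation: the leftmost-outermost redex is a beta-redex, and normalization takes 3 steps.


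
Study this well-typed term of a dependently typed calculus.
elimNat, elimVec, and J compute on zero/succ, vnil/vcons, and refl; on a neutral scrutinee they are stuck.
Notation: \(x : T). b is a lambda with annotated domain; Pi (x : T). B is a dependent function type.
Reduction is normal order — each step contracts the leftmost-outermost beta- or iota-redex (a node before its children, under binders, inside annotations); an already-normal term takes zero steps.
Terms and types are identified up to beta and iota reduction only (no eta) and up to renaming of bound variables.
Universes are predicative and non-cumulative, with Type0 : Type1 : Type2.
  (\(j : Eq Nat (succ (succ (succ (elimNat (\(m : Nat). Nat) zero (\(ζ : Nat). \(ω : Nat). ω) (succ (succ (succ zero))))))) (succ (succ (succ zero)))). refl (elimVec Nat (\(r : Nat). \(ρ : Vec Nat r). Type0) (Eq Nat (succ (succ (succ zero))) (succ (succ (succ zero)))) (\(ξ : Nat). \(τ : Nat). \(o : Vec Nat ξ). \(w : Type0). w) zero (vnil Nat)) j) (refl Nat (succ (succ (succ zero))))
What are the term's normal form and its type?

reduced normal form:
  refl (Eq Nat (succ (succ (succ zero))) (succ (succ (succ zero)))) (refl Nat (succ (succ (succ zero))))
type:
  Eq (Eq Nat (succ (succ (succ zero))) (succ (succ (succ zero)))) (refl Nat (succ (succ (succ zero)))) (refl Nat (succ (succ (succ zero))))
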